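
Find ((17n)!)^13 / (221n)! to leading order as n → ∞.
((17n)!)^13/(221n)! ~ ((2π·17n)^(12/2) / sqrt(13)) · 13^(−13·17n)  →  0

Write N = 17n. Stirling: N! ~ sqrt(2π N)(N/e)^N and (13N)! ~ sqrt(2π·13N)·(13N/e)^(13N).
  (N!)^13/(13N)! ~ (2π N)^(13/2) (N/e)^(13N) / [sqrt(2π·13N) (13N/e)^(13N)]
     = (2π N)^(13/2) / sqrt(2π·13N) · (N/(13N))^(13N)
     = (2π N)^((13−1)/2) / sqrt(13) · 13^(−13N).
Since 13^13 > 1, the factor 13^(−13N) decays exponentially, so the ratio → 0. Substituting N = 17n gives the stated form.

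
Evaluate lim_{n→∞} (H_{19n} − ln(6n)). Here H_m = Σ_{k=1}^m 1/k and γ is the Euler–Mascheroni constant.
lim = ln(19/6) + γ

By Euler-Maclaurin, H_m = ln m + γ + O(1/m). So
  H_{19n} − ln(6n) = ln(19n) + γ − ln(6n) + O(1/n)
                       = ln(19/6) + γ + O(1/n).
Hence the limit is ln(19/6) + γ.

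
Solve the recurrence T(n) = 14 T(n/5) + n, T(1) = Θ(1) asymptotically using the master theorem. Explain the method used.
T(n) = Θ(n^(log_5 14))

Master theorem: compare f(n) = n to n^(log_5 14) where log_5 14 ≈ 1.640. Since 1 < log_5 14, we have f(n) = O(n^(log_5 14 − ε)) for some ε > 0 — Case 1. Hence T(n) = Θ(n^(log_5 14)).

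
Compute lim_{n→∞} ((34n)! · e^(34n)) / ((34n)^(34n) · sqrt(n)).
lim = sqrt(2π·34)

Stirling: (34n)! ~ sqrt(2π·34n) · (34n/e)^(34n). Hence
  (34n)! · e^(34n) / (34n)^(34n) ~ sqrt(2π·34n).
Dividing by sqrt(n): sqrt(2π·34n) / sqrt(n) = sqrt(2π·34) · n^((1−1)/2), so the limit is sqrt(2π·34).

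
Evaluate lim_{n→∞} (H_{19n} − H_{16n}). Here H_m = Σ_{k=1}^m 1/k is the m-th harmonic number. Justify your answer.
lim = ln(19/16)

Euler-Maclaurin gives H_m = ln m + γ + 1/(2m) + O(1/m^2). The γ and O(1/m) terms cancel in the difference:
  H_{19n} − H_{16n} = ln(19n) − ln(16n) + O(1/n) = ln(19/16) + O(1/n).
Hence the limit is ln(19/16).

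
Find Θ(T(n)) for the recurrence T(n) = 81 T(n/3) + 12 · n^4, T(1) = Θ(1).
T(n) = Θ(n^4 log n)

log_3 81 = 4, and f(n) = 12 · n^4 = Θ(n^(log_3 81)). This is Case 2 of the master theorem: T(n) = Θ(f(n) · log n) = Θ(n^4 log n).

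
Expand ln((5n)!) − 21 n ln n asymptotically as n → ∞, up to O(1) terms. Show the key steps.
ln((5n)!) − 21 n ln n = −16 n ln n + 5(ln 5 − 1) n + (1/2) ln(2π·5n) + O(1/n)

Stirling: ln((5n)!) = 5n ln(5n) − 5n + (1/2) ln(2π·5n) + O(1/n).
Expand 5n ln(5n) = 5n (ln n + ln 5) = 5n ln n + 5n ln 5.
Subtract 21n ln n: leading term is (5 − 21) n ln n = −16 n ln n. The next term is 5n ln 5 − 5n = 5(ln 5 − 1) n. Then the (1/2) ln(2π·5n) correction.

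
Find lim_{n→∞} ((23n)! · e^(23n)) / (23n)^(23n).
lim = ∞

Stirling: (23n)! ~ sqrt(2π·23n) · (23n/e)^(23n). Hence
  (23n)! · e^(23n) / (23n)^(23n) ~ sqrt(2π·23n) = sqrt(2π·23) · sqrt(n) → ∞.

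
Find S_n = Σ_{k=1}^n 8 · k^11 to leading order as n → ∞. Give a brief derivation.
S_n ~ 2 · n^12 / 3

By integral comparison (Euler-Maclaurin), Σ_{k=1}^n 8 · k^11 = 8 · ∫_0^n x^11 dx + O(n^11) = 8 · n^12/12 = 2 · n^12 / 3 + O(n^11). (Equivalently, Faulhaber's formula gives the same leading term.)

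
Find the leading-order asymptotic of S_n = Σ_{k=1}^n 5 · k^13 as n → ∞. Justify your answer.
S_n ~ 5 · n^14 / 14

By integral comparison (Euler-Maclaurin), Σ_{k=1}^n 5 · k^13 = 5 · ∫_0^n x^13 dx + O(n^13) = 5 · n^14/14 + O(n^13). (Equivalently, Faulhaber's formula gives the same leading term.)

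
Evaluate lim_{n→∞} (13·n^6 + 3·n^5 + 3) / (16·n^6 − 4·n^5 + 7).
lim = 13/16

For large n the leading n^6 terms dominate both numerator and denominator. Dividing top and bottom by n^6, every other term tends to 0, leaving 13/16.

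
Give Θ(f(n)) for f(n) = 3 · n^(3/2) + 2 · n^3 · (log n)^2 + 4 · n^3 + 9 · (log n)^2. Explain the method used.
f(n) ∈ Θ(n^3 · (log n)^2)

Compare the terms by growth order. For large n, n^a · (log n)^b dominates n^a' · (log n)^b' iff a > a', or (a = a' and b > b'). Ranking the 4 terms shows the dominant one is 2 · n^3 · (log n)^2. Hence f(n) ∈ Θ(n^3 · (log n)^2).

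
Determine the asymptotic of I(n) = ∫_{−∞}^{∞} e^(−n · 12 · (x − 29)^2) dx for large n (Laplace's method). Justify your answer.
I(n) = sqrt(π/(12n))

Here φ(x) = 12 · (x − 29)^2 has its unique minimum at x* = 29 with φ(x*) = 0 and φ''(x*) = 24. Laplace's method gives
  I(n) ~ e^(−n φ(x*)) · sqrt(2π / (n · φ''(x*))) = sqrt(2π / (24n)) = sqrt(π/(12n)).
This is exact: substituting u = (x − 29)·sqrt(12n) gives I(n) = (1/sqrt(12n)) ∫_{−∞}^{∞} e^(−u^2) du = sqrt(π/(12n)).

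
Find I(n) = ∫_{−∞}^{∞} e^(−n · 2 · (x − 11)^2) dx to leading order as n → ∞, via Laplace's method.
I(n) = sqrt(π/(2n))

Here φ(x) = 2 · (x − 11)^2 has its unique minimum at x* = 11 with φ(x*) = 0 and φ''(x*) = 4. Laplace's method gives
  I(n) ~ e^(−n φ(x*)) · sqrt(2π / (n · φ''(x*))) = sqrt(2π / (4n)) = sqrt(π/(2n)).
This is exact: substituting u = (x − 11)·sqrt(2n) gives I(n) = (1/sqrt(2n)) ∫_{−∞}^{∞} e^(−u^2) du = sqrt(π/(2n)).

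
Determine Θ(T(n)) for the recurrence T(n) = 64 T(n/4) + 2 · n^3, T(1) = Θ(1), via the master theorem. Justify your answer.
T(n) = Θ(n^3 log n)

log_4 64 = 3, and f(n) = 2 · n^3 = Θ(n^(log_4 64)). This is Case 2 of the master theorem: T(n) = Θ(f(n) · log n) = Θ(n^3 log n).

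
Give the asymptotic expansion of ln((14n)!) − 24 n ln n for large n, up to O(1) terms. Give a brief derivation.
ln((14n)!) − 24 n ln n = −10 n ln n + 14(ln 14 − 1) n + (1/2) ln(2π·14n) + O(1/n)

Stirling: ln((14n)!) = 14n ln(14n) − 14n + (1/2) ln(2π·14n) + O(1/n).
Expand 14n ln(14n) = 14n (ln n + ln 14) = 14n ln n + 14n ln 14.
Subtract 24n ln n: leading term is (14 − 24) n ln n = −10 n ln n. The next term is 14n ln 14 − 14n = 14(ln 14 − 1) n. Then the (1/2) ln(2π·14n) correction.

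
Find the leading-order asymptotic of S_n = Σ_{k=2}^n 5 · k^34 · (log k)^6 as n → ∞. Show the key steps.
S_n ~ n^35 · (log n)^6 / 7

By integral comparison, S_n = ∫_1^n 5 · x^34 · (log x)^6 dx + O(n^34 · (log n)^6). For the integral, the leading term of ∫_1^n x^34 (log x)^6 dx is n^35/35 · (log n)^6 (by repeated integration by parts; each step lowers the log-exponent and produces a relatively O(1/log n) correction). Hence S_n ~ n^35 · (log n)^6 / 7.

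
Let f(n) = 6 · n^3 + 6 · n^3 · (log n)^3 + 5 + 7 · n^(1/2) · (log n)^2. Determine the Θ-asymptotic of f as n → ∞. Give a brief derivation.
f(n) ∈ Θ(n^3 · (log n)^3)

Compare the terms by growth order. For large n, n^a · (log n)^b dominates n^a' · (log n)^b' iff a > a', or (a = a' and b > b'). Ranking the 4 terms shows the dominant one is 6 · n^3 · (log n)^3. Hence f(n) ∈ Θ(n^3 · (log n)^3).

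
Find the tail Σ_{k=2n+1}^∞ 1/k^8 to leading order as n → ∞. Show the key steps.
Σ_{k>2n} 1/k^8 ~ 1/(7 · (2n)^7)

Compare to the integral: ∫_{2n}^∞ x^(−8) dx = [−x^(−7)/7]_{2n}^∞ = 1/((8−1)·(2n)^7). Euler-Maclaurin then gives
  Σ_{k>2n} 1/k^8 = ∫_{2n}^∞ dx/x^8 − 1/(2·(2n)^8) + O(1/(2n)^9).
(Equivalently this is ζ(8) − Σ_{k≤2n} 1/k^8.)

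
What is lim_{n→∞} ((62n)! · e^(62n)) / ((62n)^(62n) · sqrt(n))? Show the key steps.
lim = sqrt(2π·62)

Stirling: (62n)! ~ sqrt(2π·62n) · (62n/e)^(62n). Hence
  (62n)! · e^(62n) / (62n)^(62n) ~ sqrt(2π·62n).
Dividing by sqrt(n): sqrt(2π·62n) / sqrt(n) = sqrt(2π·62) · n^((1−1)/2), so the limit is sqrt(2π·62).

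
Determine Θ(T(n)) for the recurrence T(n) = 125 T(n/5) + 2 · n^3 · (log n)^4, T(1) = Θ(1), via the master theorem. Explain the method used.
T(n) = Θ(n^3 · (log n)^5)

Here log_5 125 = 3 and f(n) = 2 · n^3 · (log n)^4 = Θ(n^(log_5 125) · (log n)^4). This is the extended Case 2 of the master theorem (f matches the critical exponent up to log factors), giving T(n) = Θ(n^(log_5 125) · (log n)^(4+1)) = Θ(n^3 · (log n)^5).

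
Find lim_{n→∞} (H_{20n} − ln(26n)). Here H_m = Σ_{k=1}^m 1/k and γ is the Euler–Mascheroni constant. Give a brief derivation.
lim = ln(10/13) + γ

By Euler-Maclaurin, H_m = ln m + γ + O(1/m). So
  H_{20n} − ln(26n) = ln(20n) + γ − ln(26n) + O(1/n)
                       = ln(20/26) + γ + O(1/n).
Hence the limit is ln(20/26) + γ (= ln(10/13)).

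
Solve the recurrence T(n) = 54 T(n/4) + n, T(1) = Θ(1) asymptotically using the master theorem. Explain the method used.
T(n) = Θ(n^(log_4 54))

Master theorem: compare f(n) = n to n^(log_4 54) where log_4 54 ≈ 2.877. Since 1 < log_4 54, we have f(n) = O(n^(log_4 54 − ε)) for some ε > 0 — Case 1. Hence T(n) = Θ(n^(log_4 54)).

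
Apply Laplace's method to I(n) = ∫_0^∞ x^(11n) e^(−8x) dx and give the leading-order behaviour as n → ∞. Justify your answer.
I(n) ~ (sqrt(2π·11n) / 8) · (11n/(8e))^(11n)

Write the integrand as exp(11n ln x − 8x) and set f(x) = 11n ln x − 8x. Then f'(x) = 11n/x − 8 = 0 at x* = 11n/8, and f''(x*) = −11n/x*^2 = −8^2/(11n). Laplace's method (interior maximum) gives
  I(n) ~ e^(f(x*)) · sqrt(2π / |f''(x*)|)
        = exp(11n ln(11n/8) − 11n) · sqrt(2π · 11n / 8^2)
        = (11n/8)^(11n) e^(−11n) · sqrt(2π·11n) / 8
        = (sqrt(2π·11n) / 8) · (11n/(8e))^(11n).
This matches Γ(11n+1)/8^(11n+1) with Stirling applied to Γ.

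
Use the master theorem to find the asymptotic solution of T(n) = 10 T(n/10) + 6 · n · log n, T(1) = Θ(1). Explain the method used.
T(n) = Θ(n · (log n)^2)

Here log_10 10 = 1 and f(n) = 6 · n · log n = Θ(n^(log_10 10) · (log n)^1). This is the extended Case 2 of the master theorem (f matches the critical exponent up to log factors), giving T(n) = Θ(n^(log_10 10) · (log n)^(1+1)) = Θ(n · (log n)^2).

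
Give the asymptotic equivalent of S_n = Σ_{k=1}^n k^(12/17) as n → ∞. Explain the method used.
S_n ~ (17/29) · n^(29/17)

Integral comparison: Σ_{k=1}^n k^(12/17) = ∫_0^n x^(12/17) dx + O(n^(12/17)). The integral is n^(1 + 12/17) / (1 + 12/17) = n^((12+17)/17) / ((12+17)/17) = (17/29) · n^(29/17).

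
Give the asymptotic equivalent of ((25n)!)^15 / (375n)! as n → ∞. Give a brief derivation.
((25n)!)^15/(375n)! ~ ((2π·25n)^(14/2) / sqrt(15)) · 15^(−15·25n)  →  0

Write N = 25n. Stirling: N! ~ sqrt(2π N)(N/e)^N and (15N)! ~ sqrt(2π·15N)·(15N/e)^(15N).
  (N!)^15/(15N)! ~ (2π N)^(15/2) (N/e)^(15N) / [sqrt(2π·15N) (15N/e)^(15N)]
     = (2π N)^(15/2) / sqrt(2π·15N) · (N/(15N))^(15N)
     = (2π N)^((15−1)/2) / sqrt(15) · 15^(−15N).
Since 15^15 > 1, the factor 15^(−15N) decays exponentially, so the ratio → 0. Substituting N = 25n gives the stated form.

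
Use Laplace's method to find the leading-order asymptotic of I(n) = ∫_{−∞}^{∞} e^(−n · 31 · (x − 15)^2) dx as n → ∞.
I(n) = sqrt(π/(31n))

Here φ(x) = 31 · (x − 15)^2 has its unique minimum at x* = 15 with φ(x*) = 0 and φ''(x*) = 62. Laplace's method gives
  I(n) ~ e^(−n φ(x*)) · sqrt(2π / (n · φ''(x*))) = sqrt(2π / (62n)) = sqrt(π/(31n)).
This is exact: substituting u = (x − 15)·sqrt(31n) gives I(n) = (1/sqrt(31n)) ∫_{−∞}^{∞} e^(−u^2) du = sqrt(π/(31n)).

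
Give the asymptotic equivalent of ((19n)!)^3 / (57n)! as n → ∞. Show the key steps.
((19n)!)^3/(57n)! ~ ((2π·19n)^(2/2) / sqrt(3)) · 3^(−3·19n)  →  0

Write N = 19n. Stirling: N! ~ sqrt(2π N)(N/e)^N and (3N)! ~ sqrt(2π·3N)·(3N/e)^(3N).
  (N!)^3/(3N)! ~ (2π N)^(3/2) (N/e)^(3N) / [sqrt(2π·3N) (3N/e)^(3N)]
     = (2π N)^(3/2) / sqrt(2π·3N) · (N/(3N))^(3N)
     = (2π N)^((3−1)/2) / sqrt(3) · 3^(−3N).
Since 3^3 > 1, the factor 3^(−3N) decays exponentially, so the ratio → 0. Substituting N = 19n gives the stated form.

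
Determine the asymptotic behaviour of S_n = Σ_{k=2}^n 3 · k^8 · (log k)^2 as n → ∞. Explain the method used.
S_n ~ n^9 · (log n)^2 / 3

By integral comparison, S_n = ∫_1^n 3 · x^8 · (log x)^2 dx + O(n^8 · (log n)^2). For the integral, the leading term of ∫_1^n x^8 (log x)^2 dx is n^9/9 · (log n)^2 (by repeated integration by parts; each step lowers the log-exponent and produces a relatively O(1/log n) correction). Hence S_n ~ n^9 · (log n)^2 / 3.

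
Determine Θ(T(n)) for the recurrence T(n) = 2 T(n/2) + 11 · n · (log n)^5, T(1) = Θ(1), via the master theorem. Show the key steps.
T(n) = Θ(n · (log n)^6)

Here log_2 2 = 1 and f(n) = 11 · n · (log n)^5 = Θ(n^(log_2 2) · (log n)^5). This is the extended Case 2 of the master theorem (f matches the critical exponent up to log factors), giving T(n) = Θ(n^(log_2 2) · (log n)^(5+1)) = Θ(n · (log n)^6).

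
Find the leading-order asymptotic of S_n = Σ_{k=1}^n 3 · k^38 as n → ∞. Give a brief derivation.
S_n ~ n^39 / 13

By integral comparison (Euler-Maclaurin), Σ_{k=1}^n 3 · k^38 = 3 · ∫_0^n x^38 dx + O(n^38) = 3 · n^39/39 = n^39 / 13 + O(n^38). (Equivalently, Faulhaber's formula gives the same leading term.)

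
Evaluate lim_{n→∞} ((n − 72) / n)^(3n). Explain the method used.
lim = e^(−216)

Rewrite as (1 − 72/n)^(3n). By the standard limit (1 + x/n)^n → e^x, we have (1 − 72/n)^n → e^(−72), and raising to the 3rd power gives e^(−216).
More precisely, ln[(1 − 72/n)^(3n)] = 3n · ln(1 − 72/n) = 3n · (-72/n + O(1/n^2)) = -216 + O(1/n) → -216.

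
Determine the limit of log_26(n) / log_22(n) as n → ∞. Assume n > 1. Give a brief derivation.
lim = ln(22) / ln(26) = log_26(22)

Change of base: log_26(n) = ln n / ln 26 and log_22(n) = ln n / ln 22. The ratio is (ln n / ln 26) · (ln 22 / ln n) = ln 22 / ln 26, a constant independent of n. So the limit is ln 22 / ln 26 = log_26(22).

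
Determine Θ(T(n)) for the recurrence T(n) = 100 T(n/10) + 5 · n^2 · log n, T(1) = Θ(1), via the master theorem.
T(n) = Θ(n^2 · (log n)^2)

Here log_10 100 = 2 and f(n) = 5 · n^2 · log n = Θ(n^(log_10 100) · (log n)^1). This is the extended Case 2 of the master theorem (f matches the critical exponent up to log factors), giving T(n) = Θ(n^(log_10 100) · (log n)^(1+1)) = Θ(n^2 · (log n)^2).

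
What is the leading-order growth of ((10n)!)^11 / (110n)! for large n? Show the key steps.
((10n)!)^11/(110n)! ~ ((2π·10n)^(10/2) / sqrt(11)) · 11^(−11·10n)  →  0

Write N = 10n. Stirling: N! ~ sqrt(2π N)(N/e)^N and (11N)! ~ sqrt(2π·11N)·(11N/e)^(11N).
  (N!)^11/(11N)! ~ (2π N)^(11/2) (N/e)^(11N) / [sqrt(2π·11N) (11N/e)^(11N)]
     = (2π N)^(11/2) / sqrt(2π·11N) · (N/(11N))^(11N)
     = (2π N)^((11−1)/2) / sqrt(11) · 11^(−11N).
Since 11^11 > 1, the factor 11^(−11N) decays exponentially, so the ratio → 0. Substituting N = 10n gives the stated form.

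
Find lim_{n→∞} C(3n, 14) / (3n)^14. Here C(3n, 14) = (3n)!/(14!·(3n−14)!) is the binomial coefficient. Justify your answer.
lim = 1/14! = 1/87178291200

With N = 3n → ∞: C(N, 14) / N^14 = [N(N−1)…(N−13)] / (14! · N^14) = (1/14!) · 1 · (1 − 1/(3n)) · … · (1 − 13/(3n)). Each factor → 1 as N → ∞, so the limit is 1/14! = 1/87178291200.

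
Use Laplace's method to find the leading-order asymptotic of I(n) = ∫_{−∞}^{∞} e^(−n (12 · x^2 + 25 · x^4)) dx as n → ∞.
I(n) ~ sqrt(π/(12n))

φ(x) = 12 · x^2 + 25 · x^4 has its unique global minimum at x* = 0 (since φ'(x) = 24x + 100x^3 = 0 only at x = 0 for real x with both coefficients positive, and φ → ∞ as |x| → ∞). At x* = 0, φ(0) = 0 and φ''(0) = 24. Laplace's method then gives
  I(n) ~ sqrt(2π / (n · φ''(0))) · e^(−n φ(0)) = sqrt(2π / (24n)) = sqrt(π/(12n)).
The 25 · x^4 term contributes only at subleading order (an O(1/n) relative correction).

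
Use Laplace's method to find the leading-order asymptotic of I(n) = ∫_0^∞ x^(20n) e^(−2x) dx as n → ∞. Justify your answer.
I(n) ~ (sqrt(2π·20n) / 2) · (20n/(2e))^(20n)

Write the integrand as exp(20n ln x − 2x) and set f(x) = 20n ln x − 2x. Then f'(x) = 20n/x − 2 = 0 at x* = 20n/2, and f''(x*) = −20n/x*^2 = −2^2/(20n). Laplace's method (interior maximum) gives
  I(n) ~ e^(f(x*)) · sqrt(2π / |f''(x*)|)
        = exp(20n ln(20n/2) − 20n) · sqrt(2π · 20n / 2^2)
        = (20n/2)^(20n) e^(−20n) · sqrt(2π·20n) / 2
        = (sqrt(2π·20n) / 2) · (20n/(2e))^(20n).
This matches Γ(20n+1)/2^(20n+1) with Stirling applied to Γ.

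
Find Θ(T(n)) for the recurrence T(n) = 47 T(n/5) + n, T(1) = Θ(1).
T(n) = Θ(n^(log_5 47))

Master theorem: compare f(n) = n to n^(log_5 47) where log_5 47 ≈ 2.392. Since 1 < log_5 47, we have f(n) = O(n^(log_5 47 − ε)) for some ε > 0 — Case 1. Hence T(n) = Θ(n^(log_5 47)).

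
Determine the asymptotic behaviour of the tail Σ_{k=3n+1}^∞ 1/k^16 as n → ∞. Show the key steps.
Σ_{k>3n} 1/k^16 ~ 1/(15 · (3n)^15)

Compare to the integral: ∫_{3n}^∞ x^(−16) dx = [−x^(−15)/15]_{3n}^∞ = 1/((16−1)·(3n)^15). Euler-Maclaurin then gives
  Σ_{k>3n} 1/k^16 = ∫_{3n}^∞ dx/x^16 − 1/(2·(3n)^16) + O(1/(3n)^17).
(Equivalently this is ζ(16) − Σ_{k≤3n} 1/k^16.)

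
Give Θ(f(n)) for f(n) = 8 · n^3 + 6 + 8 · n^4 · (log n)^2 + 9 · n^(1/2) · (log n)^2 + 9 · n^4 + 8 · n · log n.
f(n) ∈ Θ(n^4 · (log n)^2)

Compare the terms by growth order. For large n, n^a · (log n)^b dominates n^a' · (log n)^b' iff a > a', or (a = a' and b > b'). Ranking the 6 terms shows the dominant one is 8 · n^4 · (log n)^2. Hence f(n) ∈ Θ(n^4 · (log n)^2).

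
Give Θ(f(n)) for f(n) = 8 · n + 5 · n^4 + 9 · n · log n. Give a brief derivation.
f(n) ∈ Θ(n^4)

Compare the terms by growth order. For large n, n^a · (log n)^b dominates n^a' · (log n)^b' iff a > a', or (a = a' and b > b'). Ranking the 3 terms shows the dominant one is 5 · n^4. Hence f(n) ∈ Θ(n^4).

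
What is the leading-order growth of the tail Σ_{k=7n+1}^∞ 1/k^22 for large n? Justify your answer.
Σ_{k>7n} 1/k^22 ~ 1/(21 · (7n)^21)

Compare to the integral: ∫_{7n}^∞ x^(−22) dx = [−x^(−21)/21]_{7n}^∞ = 1/((22−1)·(7n)^21). Euler-Maclaurin then gives
  Σ_{k>7n} 1/k^22 = ∫_{7n}^∞ dx/x^22 − 1/(2·(7n)^22) + O(1/(7n)^23).
(Equivalently this is ζ(22) − Σ_{k≤7n} 1/k^22.)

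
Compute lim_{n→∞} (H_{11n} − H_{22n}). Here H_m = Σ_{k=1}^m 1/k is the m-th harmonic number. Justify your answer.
lim = ln(11/22) = −ln 2

Euler-Maclaurin gives H_m = ln m + γ + 1/(2m) + O(1/m^2). The γ and O(1/m) terms cancel in the difference:
  H_{11n} − H_{22n} = ln(11n) − ln(22n) + O(1/n) = ln(11/22) + O(1/n).
Hence the limit is ln(11/22) = −ln 2.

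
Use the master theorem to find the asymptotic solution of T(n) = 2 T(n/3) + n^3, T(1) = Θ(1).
T(n) = Θ(n^3)

log_3 2 ≈ 0.631. f(n) = n^3 dominates n^(log_3 2) since 3 > 0.631, and the regularity condition a·f(n/b) = 2·(n/3)^3 = (2/27)·n^3 ≤ c·f(n) holds with c = 2/27 ≈ 0.0741 < 1. So this is Case 3: T(n) = Θ(f(n)) = Θ(n^3).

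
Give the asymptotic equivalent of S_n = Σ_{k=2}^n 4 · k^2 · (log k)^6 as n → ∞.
S_n ~ 4 · n^3 · (log n)^6 / 3

By integral comparison, S_n = ∫_1^n 4 · x^2 · (log x)^6 dx + O(n^2 · (log n)^6). For the integral, the leading term of ∫_1^n x^2 (log x)^6 dx is n^3/3 · (log n)^6 (by repeated integration by parts; each step lowers the log-exponent and produces a relatively O(1/log n) correction). Hence S_n ~ 4 · n^3 · (log n)^6 / 3.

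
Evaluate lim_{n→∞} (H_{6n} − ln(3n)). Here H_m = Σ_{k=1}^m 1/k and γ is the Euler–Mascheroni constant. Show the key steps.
lim = ln 2 + γ

By Euler-Maclaurin, H_m = ln m + γ + O(1/m). So
  H_{6n} − ln(3n) = ln(6n) + γ − ln(3n) + O(1/n)
                       = ln(6/3) + γ + O(1/n).
Hence the limit is ln(6/3) + γ (= ln 2).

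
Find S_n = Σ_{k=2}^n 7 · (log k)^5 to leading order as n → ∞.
S_n ~ 7 · n · (log n)^5

By integral comparison, S_n = ∫_1^n 7 · (log x)^5 dx + O((log n)^5). For the integral, the leading term of ∫_1^n (log x)^5 dx is n · (log n)^5 (by repeated integration by parts; each step lowers the log-exponent and produces a relatively O(1/log n) correction). Hence S_n ~ 7 · n · (log n)^5.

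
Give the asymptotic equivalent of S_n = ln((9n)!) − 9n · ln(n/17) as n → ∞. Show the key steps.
S_n ~ 9n · (ln 153 − 1) + O(ln n)

Stirling: ln((9n)!) = 9n ln(9n) − 9n + O(ln n).
  S_n = 9n ln(9n) − 9n − 9n ln(n/17) + O(ln n)
      = 9n ln(9n) − 9n ln n + 9n ln 17 − 9n + O(ln n)
      = 9n ln 9 + 9n ln 17 − 9n + O(ln n)
      = 9n (ln 153 − 1) + O(ln n).
Numerically ln(153) − 1 ≈ 4.0304.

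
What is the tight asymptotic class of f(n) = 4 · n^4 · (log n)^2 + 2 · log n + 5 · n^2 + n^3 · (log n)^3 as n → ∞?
f(n) ∈ Θ(n^4 · (log n)^2)

Compare the terms by growth order. For large n, n^a · (log n)^b dominates n^a' · (log n)^b' iff a > a', or (a = a' and b > b'). Ranking the 4 terms shows the dominant one is 4 · n^4 · (log n)^2. Hence f(n) ∈ Θ(n^4 · (log n)^2).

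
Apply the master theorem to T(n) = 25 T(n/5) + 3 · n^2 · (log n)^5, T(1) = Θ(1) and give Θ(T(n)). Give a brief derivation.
T(n) = Θ(n^2 · (log n)^6)

Here log_5 25 = 2 and f(n) = 3 · n^2 · (log n)^5 = Θ(n^(log_5 25) · (log n)^5). This is the extended Case 2 of the master theorem (f matches the critical exponent up to log factors), giving T(n) = Θ(n^(log_5 25) · (log n)^(5+1)) = Θ(n^2 · (log n)^6).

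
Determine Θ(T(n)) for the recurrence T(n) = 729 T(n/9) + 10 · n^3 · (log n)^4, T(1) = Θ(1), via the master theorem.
T(n) = Θ(n^3 · (log n)^5)

Here log_9 729 = 3 and f(n) = 10 · n^3 · (log n)^4 = Θ(n^(log_9 729) · (log n)^4). This is the extended Case 2 of the master theorem (f matches the critical exponent up to log factors), giving T(n) = Θ(n^(log_9 729) · (log n)^(4+1)) = Θ(n^3 · (log n)^5).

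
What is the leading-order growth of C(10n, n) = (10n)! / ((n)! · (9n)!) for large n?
C(10n, n) ~ (10000000000/387420489)^(n) · sqrt(5/(9π·n))

Write N = n. Apply Stirling to each factorial:
  (10N)! ~ sqrt(2π·10N) · (10N/e)^(10N),
  N! ~ sqrt(2π N) · (N/e)^N,
  (9N)! ~ sqrt(2π·9N) · (9N/e)^(9N).
The exponential factors combine to (10N)^(10N) / (N^N · (9N)^(9N)) = 10^(10N)/9^(9N) = (10^10/9^9)^N = (10000000000/387420489)^N.
The square-root prefactors combine to sqrt(2π·10N) / (sqrt(2π N)·sqrt(2π·9N)) = sqrt(10 / (2π·9·N)) = sqrt(5/(9π·n)).
Substituting N = n: C(10n, n) ~ (10000000000/387420489)^(n) · sqrt(5/(9π·n)).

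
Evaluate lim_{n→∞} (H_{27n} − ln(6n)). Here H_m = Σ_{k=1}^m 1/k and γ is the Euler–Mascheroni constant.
lim = ln(9/2) + γ

By Euler-Maclaurin, H_m = ln m + γ + O(1/m). So
  H_{27n} − ln(6n) = ln(27n) + γ − ln(6n) + O(1/n)
                       = ln(27/6) + γ + O(1/n).
Hence the limit is ln(27/6) + γ (= ln(9/2)).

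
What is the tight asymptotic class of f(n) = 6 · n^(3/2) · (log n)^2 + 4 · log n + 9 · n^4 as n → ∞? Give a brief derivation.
f(n) ∈ Θ(n^4)

Compare the terms by growth order. For large n, n^a · (log n)^b dominates n^a' · (log n)^b' iff a > a', or (a = a' and b > b'). Ranking the 3 terms shows the dominant one is 9 · n^4. Hence f(n) ∈ Θ(n^4).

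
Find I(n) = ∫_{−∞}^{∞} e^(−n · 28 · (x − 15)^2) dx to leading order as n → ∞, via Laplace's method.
I(n) = sqrt(π/(28n))

Here φ(x) = 28 · (x − 15)^2 has its unique minimum at x* = 15 with φ(x*) = 0 and φ''(x*) = 56. Laplace's method gives
  I(n) ~ e^(−n φ(x*)) · sqrt(2π / (n · φ''(x*))) = sqrt(2π / (56n)) = sqrt(π/(28n)).
This is exact: substituting u = (x − 15)·sqrt(28n) gives I(n) = (1/sqrt(28n)) ∫_{−∞}^{∞} e^(−u^2) du = sqrt(π/(28n)).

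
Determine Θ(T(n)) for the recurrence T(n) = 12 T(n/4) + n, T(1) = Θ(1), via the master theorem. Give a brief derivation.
T(n) = Θ(n^(log_4 12))

Master theorem: compare f(n) = n to n^(log_4 12) where log_4 12 ≈ 1.792. Since 1 < log_4 12, we have f(n) = O(n^(log_4 12 − ε)) for some ε > 0 — Case 1. Hence T(n) = Θ(n^(log_4 12)).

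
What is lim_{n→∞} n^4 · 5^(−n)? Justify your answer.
lim = 0

Exponentials with base > 1 dominate every fixed polynomial: for any fixed c, n^c / 5^n → 0 as n → ∞ (e.g. by the ratio test, or by writing 5^n = e^(n ln 5) and noting e^(n ln 5) / n^c → ∞). Hence n^4 · 5^(−n) = n^4 / 5^n → 0.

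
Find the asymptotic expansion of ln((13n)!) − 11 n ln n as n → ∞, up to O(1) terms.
ln((13n)!) − 11 n ln n = 2 n ln n + 13(ln 13 − 1) n + (1/2) ln(2π·13n) + O(1/n)

Stirling: ln((13n)!) = 13n ln(13n) − 13n + (1/2) ln(2π·13n) + O(1/n).
Expand 13n ln(13n) = 13n (ln n + ln 13) = 13n ln n + 13n ln 13.
Subtract 11n ln n: leading term is (13 − 11) n ln n = 2 n ln n. The next term is 13n ln 13 − 13n = 13(ln 13 − 1) n. Then the (1/2) ln(2π·13n) correction.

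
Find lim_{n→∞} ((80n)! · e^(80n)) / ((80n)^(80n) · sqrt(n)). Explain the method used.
lim = sqrt(2π·80)

Stirling: (80n)! ~ sqrt(2π·80n) · (80n/e)^(80n). Hence
  (80n)! · e^(80n) / (80n)^(80n) ~ sqrt(2π·80n).
Dividing by sqrt(n): sqrt(2π·80n) / sqrt(n) = sqrt(2π·80) · n^((1−1)/2), so the limit is sqrt(2π·80).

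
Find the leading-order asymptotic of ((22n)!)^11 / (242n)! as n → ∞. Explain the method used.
((22n)!)^11/(242n)! ~ ((2π·22n)^(10/2) / sqrt(11)) · 11^(−11·22n)  →  0

Write N = 22n. Stirling: N! ~ sqrt(2π N)(N/e)^N and (11N)! ~ sqrt(2π·11N)·(11N/e)^(11N).
  (N!)^11/(11N)! ~ (2π N)^(11/2) (N/e)^(11N) / [sqrt(2π·11N) (11N/e)^(11N)]
     = (2π N)^(11/2) / sqrt(2π·11N) · (N/(11N))^(11N)
     = (2π N)^((11−1)/2) / sqrt(11) · 11^(−11N).
Since 11^11 > 1, the factor 11^(−11N) decays exponentially, so the ratio → 0. Substituting N = 22n gives the stated form.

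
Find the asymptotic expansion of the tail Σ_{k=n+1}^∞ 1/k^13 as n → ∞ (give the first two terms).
Σ_{k>n} 1/k^13 = 1/(12 · n^12) − 1/(2 · n^13) + O(1/n^14)

Compare to the integral: ∫_{n}^∞ x^(−13) dx = [−x^(−12)/12]_{n}^∞ = 1/((13−1)·n^12). The Euler-Maclaurin correction adds −f(n)/2 = −1/(2·n^13). Euler-Maclaurin then gives
  Σ_{k>n} 1/k^13 = ∫_{n}^∞ dx/x^13 − 1/(2·n^13) + O(1/n^14).
(Equivalently this is ζ(13) − Σ_{k≤n} 1/k^13.)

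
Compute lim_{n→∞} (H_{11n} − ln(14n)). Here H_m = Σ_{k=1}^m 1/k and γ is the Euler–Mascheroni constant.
lim = ln(11/14) + γ

By Euler-Maclaurin, H_m = ln m + γ + O(1/m). So
  H_{11n} − ln(14n) = ln(11n) + γ − ln(14n) + O(1/n)
                       = ln(11/14) + γ + O(1/n).
Hence the limit is ln(11/14) + γ.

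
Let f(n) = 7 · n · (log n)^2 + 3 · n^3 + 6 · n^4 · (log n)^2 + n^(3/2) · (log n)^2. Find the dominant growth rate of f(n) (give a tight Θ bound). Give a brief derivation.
f(n) ∈ Θ(n^4 · (log n)^2)

Compare the terms by growth order. For large n, n^a · (log n)^b dominates n^a' · (log n)^b' iff a > a', or (a = a' and b > b'). Ranking the 4 terms shows the dominant one is 6 · n^4 · (log n)^2. Hence f(n) ∈ Θ(n^4 · (log n)^2).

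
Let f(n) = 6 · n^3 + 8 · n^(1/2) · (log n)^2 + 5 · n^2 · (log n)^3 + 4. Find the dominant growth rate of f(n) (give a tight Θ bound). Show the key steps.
f(n) ∈ Θ(n^3)

Compare the terms by growth order. For large n, n^a · (log n)^b dominates n^a' · (log n)^b' iff a > a', or (a = a' and b > b'). Ranking the 4 terms shows the dominant one is 6 · n^3. Hence f(n) ∈ Θ(n^3).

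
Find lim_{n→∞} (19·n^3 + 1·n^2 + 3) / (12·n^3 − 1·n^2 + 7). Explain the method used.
lim = 19/12

For large n the leading n^3 terms dominate both numerator and denominator. Dividing top and bottom by n^3, every other term tends to 0, leaving 19/12.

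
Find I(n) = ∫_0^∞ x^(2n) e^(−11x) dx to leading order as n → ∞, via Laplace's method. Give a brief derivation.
I(n) ~ (sqrt(2π·2n) / 11) · (2n/(11e))^(2n)

Write the integrand as exp(2n ln x − 11x) and set f(x) = 2n ln x − 11x. Then f'(x) = 2n/x − 11 = 0 at x* = 2n/11, and f''(x*) = −2n/x*^2 = −11^2/(2n). Laplace's method (interior maximum) gives
  I(n) ~ e^(f(x*)) · sqrt(2π / |f''(x*)|)
        = exp(2n ln(2n/11) − 2n) · sqrt(2π · 2n / 11^2)
        = (2n/11)^(2n) e^(−2n) · sqrt(2π·2n) / 11
        = (sqrt(2π·2n) / 11) · (2n/(11e))^(2n).
This matches Γ(2n+1)/11^(2n+1) with Stirling applied to Γ.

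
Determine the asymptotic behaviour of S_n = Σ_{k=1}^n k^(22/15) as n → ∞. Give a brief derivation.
S_n ~ (15/37) · n^(37/15)

Integral comparison: Σ_{k=1}^n k^(22/15) = ∫_0^n x^(22/15) dx + O(n^(22/15)). The integral is n^(1 + 22/15) / (1 + 22/15) = n^((22+15)/15) / ((22+15)/15) = (15/37) · n^(37/15).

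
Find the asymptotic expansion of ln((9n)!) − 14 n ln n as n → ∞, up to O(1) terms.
ln((9n)!) − 14 n ln n = −5 n ln n + 9(ln 9 − 1) n + (1/2) ln(2π·9n) + O(1/n)

Stirling: ln((9n)!) = 9n ln(9n) − 9n + (1/2) ln(2π·9n) + O(1/n).
Expand 9n ln(9n) = 9n (ln n + ln 9) = 9n ln n + 9n ln 9.
Subtract 14n ln n: leading term is (9 − 14) n ln n = −5 n ln n. The next term is 9n ln 9 − 9n = 9(ln 9 − 1) n. Then the (1/2) ln(2π·9n) correction.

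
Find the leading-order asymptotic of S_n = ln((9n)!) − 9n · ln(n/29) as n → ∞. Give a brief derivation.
S_n ~ 9n · (ln 261 − 1) + O(ln n)

Stirling: ln((9n)!) = 9n ln(9n) − 9n + O(ln n).
  S_n = 9n ln(9n) − 9n − 9n ln(n/29) + O(ln n)
      = 9n ln(9n) − 9n ln n + 9n ln 29 − 9n + O(ln n)
      = 9n ln 9 + 9n ln 29 − 9n + O(ln n)
      = 9n (ln 261 − 1) + O(ln n).
Numerically ln(261) − 1 ≈ 4.5645.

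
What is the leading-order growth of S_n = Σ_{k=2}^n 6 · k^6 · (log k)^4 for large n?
S_n ~ 6 · n^7 · (log n)^4 / 7

By integral comparison, S_n = ∫_1^n 6 · x^6 · (log x)^4 dx + O(n^6 · (log n)^4). For the integral, the leading term of ∫_1^n x^6 (log x)^4 dx is n^7/7 · (log n)^4 (by repeated integration by parts; each step lowers the log-exponent and produces a relatively O(1/log n) correction). Hence S_n ~ 6 · n^7 · (log n)^4 / 7.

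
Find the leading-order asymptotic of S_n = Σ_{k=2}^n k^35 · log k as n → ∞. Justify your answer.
S_n ~ n^36 log n / 36 − n^36 / 1296

By integral comparison, S_n = ∫_1^n x^35 · log x dx + O(n^35 · log n). For the integral, ∫ x^35 log x dx = n^36 log n / 36 − n^36/1296 (integration by parts). Hence S_n ~ n^36 log n / 36 − n^36 / 1296.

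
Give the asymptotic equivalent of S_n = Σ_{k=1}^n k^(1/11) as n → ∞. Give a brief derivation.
S_n ~ (11/12) · n^(12/11)

Integral comparison: Σ_{k=1}^n k^(1/11) = ∫_0^n x^(1/11) dx + O(n^(1/11)). The integral is n^(1 + 1/11) / (1 + 1/11) = n^((1+11)/11) / ((1+11)/11) = (11/12) · n^(12/11).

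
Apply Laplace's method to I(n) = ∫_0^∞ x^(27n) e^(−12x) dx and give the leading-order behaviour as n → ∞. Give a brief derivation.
I(n) ~ (sqrt(2π·27n) / 12) · (27n/(12e))^(27n)

Write the integrand as exp(27n ln x − 12x) and set f(x) = 27n ln x − 12x. Then f'(x) = 27n/x − 12 = 0 at x* = 27n/12, and f''(x*) = −27n/x*^2 = −12^2/(27n). Laplace's method (interior maximum) gives
  I(n) ~ e^(f(x*)) · sqrt(2π / |f''(x*)|)
        = exp(27n ln(27n/12) − 27n) · sqrt(2π · 27n / 12^2)
        = (27n/12)^(27n) e^(−27n) · sqrt(2π·27n) / 12
        = (sqrt(2π·27n) / 12) · (27n/(12e))^(27n).
This matches Γ(27n+1)/12^(27n+1) with Stirling applied to Γ.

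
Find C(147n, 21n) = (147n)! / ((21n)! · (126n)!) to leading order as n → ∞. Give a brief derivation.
C(147n, 21n) ~ (823543/46656)^(21n) · sqrt(7/(12π·21n))

Write N = 21n. Apply Stirling to each factorial:
  (7N)! ~ sqrt(2π·7N) · (7N/e)^(7N),
  N! ~ sqrt(2π N) · (N/e)^N,
  (6N)! ~ sqrt(2π·6N) · (6N/e)^(6N).
The exponential factors combine to (7N)^(7N) / (N^N · (6N)^(6N)) = 7^(7N)/6^(6N) = (7^7/6^6)^N = (823543/46656)^N.
The square-root prefactors combine to sqrt(2π·7N) / (sqrt(2π N)·sqrt(2π·6N)) = sqrt(7 / (2π·6·N)) = sqrt(7/(12π·21n)).
Substituting N = 21n: C(147n, 21n) ~ (823543/46656)^(21n) · sqrt(7/(12π·21n)).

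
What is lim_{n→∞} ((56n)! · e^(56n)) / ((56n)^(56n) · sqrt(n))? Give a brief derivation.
lim = sqrt(2π·56)

Stirling: (56n)! ~ sqrt(2π·56n) · (56n/e)^(56n). Hence
  (56n)! · e^(56n) / (56n)^(56n) ~ sqrt(2π·56n).
Dividing by sqrt(n): sqrt(2π·56n) / sqrt(n) = sqrt(2π·56) · n^((1−1)/2), so the limit is sqrt(2π·56).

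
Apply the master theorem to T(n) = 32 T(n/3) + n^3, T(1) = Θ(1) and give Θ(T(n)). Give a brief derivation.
T(n) = Θ(n^(log_3 32))

Master theorem: compare f(n) = n^3 to n^(log_3 32) where log_3 32 ≈ 3.155. Since 3 < log_3 32, we have f(n) = O(n^(log_3 32 − ε)) for some ε > 0 — Case 1. Hence T(n) = Θ(n^(log_3 32)).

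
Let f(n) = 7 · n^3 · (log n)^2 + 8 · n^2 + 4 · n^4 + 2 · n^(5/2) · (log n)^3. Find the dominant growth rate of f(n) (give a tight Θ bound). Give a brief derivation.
f(n) ∈ Θ(n^4)

Compare the terms by growth order. For large n, n^a · (log n)^b dominates n^a' · (log n)^b' iff a > a', or (a = a' and b > b'). Ranking the 4 terms shows the dominant one is 4 · n^4. Hence f(n) ∈ Θ(n^4).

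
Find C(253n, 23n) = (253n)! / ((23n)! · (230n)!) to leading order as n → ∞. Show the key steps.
C(253n, 23n) ~ (285311670611/10000000000)^(23n) · sqrt(11/(20π·23n))

Write N = 23n. Apply Stirling to each factorial:
  (11N)! ~ sqrt(2π·11N) · (11N/e)^(11N),
  N! ~ sqrt(2π N) · (N/e)^N,
  (10N)! ~ sqrt(2π·10N) · (10N/e)^(10N).
The exponential factors combine to (11N)^(11N) / (N^N · (10N)^(10N)) = 11^(11N)/10^(10N) = (11^11/10^10)^N = (285311670611/10000000000)^N.
The square-root prefactors combine to sqrt(2π·11N) / (sqrt(2π N)·sqrt(2π·10N)) = sqrt(11 / (2π·10·N)) = sqrt(11/(20π·23n)).
Substituting N = 23n: C(253n, 23n) ~ (285311670611/10000000000)^(23n) · sqrt(11/(20π·23n)).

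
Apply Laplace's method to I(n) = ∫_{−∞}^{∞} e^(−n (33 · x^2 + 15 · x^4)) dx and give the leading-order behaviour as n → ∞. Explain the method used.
I(n) ~ sqrt(π/(33n))

φ(x) = 33 · x^2 + 15 · x^4 has its unique global minimum at x* = 0 (since φ'(x) = 66x + 60x^3 = 0 only at x = 0 for real x with both coefficients positive, and φ → ∞ as |x| → ∞). At x* = 0, φ(0) = 0 and φ''(0) = 66. Laplace's method then gives
  I(n) ~ sqrt(2π / (n · φ''(0))) · e^(−n φ(0)) = sqrt(2π / (66n)) = sqrt(π/(33n)).
The 15 · x^4 term contributes only at subleading order (an O(1/n) relative correction).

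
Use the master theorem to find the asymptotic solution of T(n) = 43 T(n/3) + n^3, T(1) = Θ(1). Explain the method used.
T(n) = Θ(n^(log_3 43))

Master theorem: compare f(n) = n^3 to n^(log_3 43) where log_3 43 ≈ 3.424. Since 3 < log_3 43, we have f(n) = O(n^(log_3 43 − ε)) for some ε > 0 — Case 1. Hence T(n) = Θ(n^(log_3 43)).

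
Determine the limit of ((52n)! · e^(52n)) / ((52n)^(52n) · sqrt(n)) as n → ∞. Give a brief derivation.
lim = sqrt(2π·52)

Stirling: (52n)! ~ sqrt(2π·52n) · (52n/e)^(52n). Hence
  (52n)! · e^(52n) / (52n)^(52n) ~ sqrt(2π·52n).
Dividing by sqrt(n): sqrt(2π·52n) / sqrt(n) = sqrt(2π·52) · n^((1−1)/2), so the limit is sqrt(2π·52).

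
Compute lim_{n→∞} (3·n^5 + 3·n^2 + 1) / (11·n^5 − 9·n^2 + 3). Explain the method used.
lim = 3/11

For large n the leading n^5 terms dominate both numerator and denominator. Dividing top and bottom by n^5, every other term tends to 0, leaving 3/11.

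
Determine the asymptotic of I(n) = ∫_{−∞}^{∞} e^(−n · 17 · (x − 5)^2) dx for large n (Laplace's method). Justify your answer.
I(n) = sqrt(π/(17n))

Here φ(x) = 17 · (x − 5)^2 has its unique minimum at x* = 5 with φ(x*) = 0 and φ''(x*) = 34. Laplace's method gives
  I(n) ~ e^(−n φ(x*)) · sqrt(2π / (n · φ''(x*))) = sqrt(2π / (34n)) = sqrt(π/(17n)).
This is exact: substituting u = (x − 5)·sqrt(17n) gives I(n) = (1/sqrt(17n)) ∫_{−∞}^{∞} e^(−u^2) du = sqrt(π/(17n)).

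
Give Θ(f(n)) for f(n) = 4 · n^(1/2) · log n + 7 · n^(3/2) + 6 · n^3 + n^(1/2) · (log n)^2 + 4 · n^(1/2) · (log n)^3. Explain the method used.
f(n) ∈ Θ(n^3)

Compare the terms by growth order. For large n, n^a · (log n)^b dominates n^a' · (log n)^b' iff a > a', or (a = a' and b > b'). Ranking the 5 terms shows the dominant one is 6 · n^3. Hence f(n) ∈ Θ(n^3).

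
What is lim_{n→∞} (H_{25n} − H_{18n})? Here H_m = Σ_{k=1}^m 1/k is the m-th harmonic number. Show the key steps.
lim = ln(25/18)

Euler-Maclaurin gives H_m = ln m + γ + 1/(2m) + O(1/m^2). The γ and O(1/m) terms cancel in the difference:
  H_{25n} − H_{18n} = ln(25n) − ln(18n) + O(1/n) = ln(25/18) + O(1/n).
Hence the limit is ln(25/18).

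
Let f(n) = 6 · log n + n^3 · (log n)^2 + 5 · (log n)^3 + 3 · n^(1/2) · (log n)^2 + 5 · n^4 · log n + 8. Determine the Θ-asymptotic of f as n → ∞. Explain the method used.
f(n) ∈ Θ(n^4 · log n)

Compare the terms by growth order. For large n, n^a · (log n)^b dominates n^a' · (log n)^b' iff a > a', or (a = a' and b > b'). Ranking the 6 terms shows the dominant one is 5 · n^4 · log n. Hence f(n) ∈ Θ(n^4 · log n).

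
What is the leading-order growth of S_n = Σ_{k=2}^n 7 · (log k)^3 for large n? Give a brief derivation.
S_n ~ 7 · n · (log n)^3

By integral comparison, S_n = ∫_1^n 7 · (log x)^3 dx + O((log n)^3). For the integral, the leading term of ∫_1^n (log x)^3 dx is n · (log n)^3 (by repeated integration by parts; each step lowers the log-exponent and produces a relatively O(1/log n) correction). Hence S_n ~ 7 · n · (log n)^3.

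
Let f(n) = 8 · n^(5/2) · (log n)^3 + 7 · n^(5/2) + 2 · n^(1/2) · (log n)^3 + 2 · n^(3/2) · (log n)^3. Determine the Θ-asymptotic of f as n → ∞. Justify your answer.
f(n) ∈ Θ(n^(5/2) · (log n)^3)

Compare the terms by growth order. For large n, n^a · (log n)^b dominates n^a' · (log n)^b' iff a > a', or (a = a' and b > b'). Ranking the 4 terms shows the dominant one is 8 · n^(5/2) · (log n)^3. Hence f(n) ∈ Θ(n^(5/2) · (log n)^3).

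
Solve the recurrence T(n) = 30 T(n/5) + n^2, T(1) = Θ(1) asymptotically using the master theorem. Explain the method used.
T(n) = Θ(n^(log_5 30))

Master theorem: compare f(n) = n^2 to n^(log_5 30) where log_5 30 ≈ 2.113. Since 2 < log_5 30, we have f(n) = O(n^(log_5 30 − ε)) for some ε > 0 — Case 1. Hence T(n) = Θ(n^(log_5 30)).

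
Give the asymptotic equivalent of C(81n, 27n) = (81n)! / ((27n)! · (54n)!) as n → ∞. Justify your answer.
C(81n, 27n) ~ (27/4)^(27n) · sqrt(3/(4π·27n))

Write N = 27n. Apply Stirling to each factorial:
  (3N)! ~ sqrt(2π·3N) · (3N/e)^(3N),
  N! ~ sqrt(2π N) · (N/e)^N,
  (2N)! ~ sqrt(2π·2N) · (2N/e)^(2N).
The exponential factors combine to (3N)^(3N) / (N^N · (2N)^(2N)) = 3^(3N)/2^(2N) = (3^3/2^2)^N = (27/4)^N.
The square-root prefactors combine to sqrt(2π·3N) / (sqrt(2π N)·sqrt(2π·2N)) = sqrt(3 / (2π·2·N)) = sqrt(3/(4π·27n)).
Substituting N = 27n: C(81n, 27n) ~ (27/4)^(27n) · sqrt(3/(4π·27n)).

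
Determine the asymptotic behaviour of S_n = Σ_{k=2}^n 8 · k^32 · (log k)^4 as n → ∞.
S_n ~ 8 · n^33 · (log n)^4 / 33

By integral comparison, S_n = ∫_1^n 8 · x^32 · (log x)^4 dx + O(n^32 · (log n)^4). For the integral, the leading term of ∫_1^n x^32 (log x)^4 dx is n^33/33 · (log n)^4 (by repeated integration by parts; each step lowers the log-exponent and produces a relatively O(1/log n) correction). Hence S_n ~ 8 · n^33 · (log n)^4 / 33.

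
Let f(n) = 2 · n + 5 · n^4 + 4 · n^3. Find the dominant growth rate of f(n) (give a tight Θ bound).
f(n) ∈ Θ(n^4)

Compare the terms by growth order. For large n, n^a · (log n)^b dominates n^a' · (log n)^b' iff a > a', or (a = a' and b > b'). Ranking the 3 terms shows the dominant one is 5 · n^4. Hence f(n) ∈ Θ(n^4).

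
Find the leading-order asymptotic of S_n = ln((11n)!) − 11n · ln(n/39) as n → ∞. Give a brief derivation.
S_n ~ 11n · (ln 429 − 1) + O(ln n)

Stirling: ln((11n)!) = 11n ln(11n) − 11n + O(ln n).
  S_n = 11n ln(11n) − 11n − 11n ln(n/39) + O(ln n)
      = 11n ln(11n) − 11n ln n + 11n ln 39 − 11n + O(ln n)
      = 11n ln 11 + 11n ln 39 − 11n + O(ln n)
      = 11n (ln 429 − 1) + O(ln n).
Numerically ln(429) − 1 ≈ 5.0615.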